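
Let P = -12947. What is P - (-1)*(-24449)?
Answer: -37396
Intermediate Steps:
P - (-1)*(-24449) = -12947 - (-1)*(-24449) = -12947 - 1*24449 = -12947 - 24449 = -37396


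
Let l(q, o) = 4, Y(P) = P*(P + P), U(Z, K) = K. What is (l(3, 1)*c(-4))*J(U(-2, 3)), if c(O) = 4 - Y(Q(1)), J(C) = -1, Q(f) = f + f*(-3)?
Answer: 16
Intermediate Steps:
Q(f) = -2*f (Q(f) = f - 3*f = -2*f)
Y(P) = 2*P² (Y(P) = P*(2*P) = 2*P²)
c(O) = -4 (c(O) = 4 - 2*(-2*1)² = 4 - 2*(-2)² = 4 - 2*4 = 4 - 1*8 = 4 - 8 = -4)
(l(3, 1)*c(-4))*J(U(-2, 3)) = (4*(-4))*(-1) = -16*(-1) = 16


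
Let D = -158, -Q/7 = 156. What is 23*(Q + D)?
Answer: -28750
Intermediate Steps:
Q = -1092 (Q = -7*156 = -1092)
23*(Q + D) = 23*(-1092 - 158) = 23*(-1250) = -28750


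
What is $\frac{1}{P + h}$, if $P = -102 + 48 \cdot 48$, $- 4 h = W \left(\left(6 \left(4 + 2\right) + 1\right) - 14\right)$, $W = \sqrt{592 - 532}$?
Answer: $\frac{2936}{6462427} + \frac{46 \sqrt{15}}{19387281} \approx 0.00046351$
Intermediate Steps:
$W = 2 \sqrt{15}$ ($W = \sqrt{60} = 2 \sqrt{15} \approx 7.746$)
$h = - \frac{23 \sqrt{15}}{2}$ ($h = - \frac{2 \sqrt{15} \left(\left(6 \left(4 + 2\right) + 1\right) - 14\right)}{4} = - \frac{2 \sqrt{15} \left(\left(6 \cdot 6 + 1\right) - 14\right)}{4} = - \frac{2 \sqrt{15} \left(\left(36 + 1\right) - 14\right)}{4} = - \frac{2 \sqrt{15} \left(37 - 14\right)}{4} = - \frac{2 \sqrt{15} \cdot 23}{4} = - \frac{46 \sqrt{15}}{4} = - \frac{23 \sqrt{15}}{2} \approx -44.539$)
$P = 2202$ ($P = -102 + 2304 = 2202$)
$\frac{1}{P + h} = \frac{1}{2202 - \frac{23 \sqrt{15}}{2}}$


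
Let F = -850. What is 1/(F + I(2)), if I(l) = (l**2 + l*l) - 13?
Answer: -1/855 ≈ -0.0011696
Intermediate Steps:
I(l) = -13 + 2*l**2 (I(l) = (l**2 + l**2) - 13 = 2*l**2 - 13 = -13 + 2*l**2)
1/(F + I(2)) = 1/(-850 + (-13 + 2*2**2)) = 1/(-850 + (-13 + 2*4)) = 1/(-850 + (-13 + 8)) = 1/(-850 - 5) = 1/(-855) = -1/855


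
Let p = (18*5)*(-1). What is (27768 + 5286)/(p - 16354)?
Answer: -16527/8222 ≈ -2.0101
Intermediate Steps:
p = -90 (p = 90*(-1) = -90)
(27768 + 5286)/(p - 16354) = (27768 + 5286)/(-90 - 16354) = 33054/(-16444) = 33054*(-1/16444) = -16527/8222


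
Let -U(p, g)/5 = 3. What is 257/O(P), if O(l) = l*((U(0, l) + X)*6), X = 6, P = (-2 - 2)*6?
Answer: 257/1296 ≈ 0.19830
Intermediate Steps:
U(p, g) = -15 (U(p, g) = -5*3 = -15)
P = -24 (P = -4*6 = -24)
O(l) = -54*l (O(l) = l*((-15 + 6)*6) = l*(-9*6) = l*(-54) = -54*l)
257/O(P) = 257/((-54*(-24))) = 257/1296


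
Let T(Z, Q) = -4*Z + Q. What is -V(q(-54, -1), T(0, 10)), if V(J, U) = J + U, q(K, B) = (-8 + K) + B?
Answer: 53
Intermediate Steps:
T(Z, Q) = Q - 4*Z
q(K, B) = -8 + B + K
-V(q(-54, -1), T(0, 10)) = -((-8 - 1 - 54) + (10 - 4*0)) = -(-63 + (10 + 0)) = -(-63 + 10) = -1*(-53) = 53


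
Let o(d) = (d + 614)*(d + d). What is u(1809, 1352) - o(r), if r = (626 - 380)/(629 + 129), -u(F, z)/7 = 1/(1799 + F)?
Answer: -206652575359/518256728 ≈ -398.75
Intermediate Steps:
u(F, z) = -7/(1799 + F)
r = 123/379 (r = 246/758 = 246*(1/758) = 123/379 ≈ 0.32454)
o(d) = 2*d*(614 + d) (o(d) = (614 + d)*(2*d) = 2*d*(614 + d))
u(1809, 1352) - o(r) = -7/(1799 + 1809) - 2*123*(614 + 123/379)/379 = -7/3608 - 2*123*232829/(379*379) = -7*1/3608 - 1*57275934/143641 = -7/3608 - 57275934/143641 = -206652575359/518256728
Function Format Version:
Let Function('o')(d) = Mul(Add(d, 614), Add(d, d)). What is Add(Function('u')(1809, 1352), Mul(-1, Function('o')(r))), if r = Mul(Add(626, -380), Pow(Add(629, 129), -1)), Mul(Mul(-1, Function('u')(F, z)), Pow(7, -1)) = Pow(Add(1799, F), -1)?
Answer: Rational(-206652575359, 518256728) ≈ -398.75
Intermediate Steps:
Function('u')(F, z) = Mul(-7, Pow(Add(1799, F), -1))
r = Rational(123, 379) (r = Mul(246, Pow(758, -1)) = Mul(246, Rational(1, 758)) = Rational(123, 379) ≈ 0.32454)
Function('o')(d) = Mul(2, d, Add(614, d)) (Function('o')(d) = Mul(Add(614, d), Mul(2, d)) = Mul(2, d, Add(614, d)))
Add(Function('u')(1809, 1352), Mul(-1, Function('o')(r))) = Add(Mul(-7, Pow(Add(1799, 1809), -1)), Mul(-1, Mul(2, Rational(123, 379), Add(614, Rational(123, 379))))) = Add(Mul(-7, Pow(3608, -1)), Mul(-1, Mul(2, Rational(123, 379), Rational(232829, 379)))) = Add(Mul(-7, Rational(1, 3608)), Mul(-1, Rational(57275934, 143641))) = Add(Rational(-7, 3608), Rational(-57275934, 143641)) = Rational(-206652575359, 518256728)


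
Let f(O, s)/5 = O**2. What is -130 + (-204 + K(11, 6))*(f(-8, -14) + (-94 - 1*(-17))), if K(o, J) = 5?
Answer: -48487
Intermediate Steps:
f(O, s) = 5*O**2
-130 + (-204 + K(11, 6))*(f(-8, -14) + (-94 - 1*(-17))) = -130 + (-204 + 5)*(5*(-8)**2 + (-94 - 1*(-17))) = -130 - 199*(5*64 + (-94 + 17)) = -130 - 199*(320 - 77) = -130 - 199*243 = -130 - 48357 = -48487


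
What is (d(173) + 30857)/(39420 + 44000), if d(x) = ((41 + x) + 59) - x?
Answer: 30957/83420 ≈ 0.37110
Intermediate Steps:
d(x) = 100 (d(x) = (100 + x) - x = 100)
(d(173) + 30857)/(39420 + 44000) = (100 + 30857)/(39420 + 44000) = 30957/83420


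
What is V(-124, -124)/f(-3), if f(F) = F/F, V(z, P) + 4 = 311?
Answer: 307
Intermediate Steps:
V(z, P) = 307 (V(z, P) = -4 + 311 = 307)
f(F) = 1
V(-124, -124)/f(-3) = 307/1 = 307*1 = 307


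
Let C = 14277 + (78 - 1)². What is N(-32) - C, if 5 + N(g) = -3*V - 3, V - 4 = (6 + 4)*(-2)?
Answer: -20166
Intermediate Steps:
V = -16 (V = 4 + (6 + 4)*(-2) = 4 + 10*(-2) = 4 - 20 = -16)
N(g) = 40 (N(g) = -5 + (-3*(-16) - 3) = -5 + (48 - 3) = -5 + 45 = 40)
C = 20206 (C = 14277 + 77² = 14277 + 5929 = 20206)
N(-32) - C = 40 - 1*20206 = 40 - 20206 = -20166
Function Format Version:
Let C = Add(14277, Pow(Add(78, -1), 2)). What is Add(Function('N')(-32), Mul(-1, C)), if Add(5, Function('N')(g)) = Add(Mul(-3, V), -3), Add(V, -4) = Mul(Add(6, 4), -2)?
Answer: -20166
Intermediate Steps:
V = -16 (V = Add(4, Mul(Add(6, 4), -2)) = Add(4, Mul(10, -2)) = Add(4, -20) = -16)
Function('N')(g) = 40 (Function('N')(g) = Add(-5, Add(Mul(-3, -16), -3)) = Add(-5, Add(48, -3)) = Add(-5, 45) = 40)
C = 20206 (C = Add(14277, Pow(77, 2)) = Add(14277, 5929) = 20206)
Add(Function('N')(-32), Mul(-1, C)) = Add(40, Mul(-1, 20206)) = Add(40, -20206) = -20166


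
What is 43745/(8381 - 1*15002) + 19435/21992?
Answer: -833360905/145609032 ≈ -5.7233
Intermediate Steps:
43745/(8381 - 1*15002) + 19435/21992 = 43745/(8381 - 15002) + 19435*(1/21992) = 43745/(-6621) + 19435/21992 = 43745*(-1/6621) + 19435/21992 = -43745/6621 + 19435/21992 = -833360905/145609032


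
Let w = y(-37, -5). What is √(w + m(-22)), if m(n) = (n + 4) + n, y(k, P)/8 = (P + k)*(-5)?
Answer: 2*√410 ≈ 40.497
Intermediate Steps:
y(k, P) = -40*P - 40*k (y(k, P) = 8*((P + k)*(-5)) = 8*(-5*P - 5*k) = -40*P - 40*k)
m(n) = 4 + 2*n (m(n) = (4 + n) + n = 4 + 2*n)
w = 1680 (w = -40*(-5) - 40*(-37) = 200 + 1480 = 1680)
√(w + m(-22)) = √(1680 + (4 + 2*(-22))) = √(1680 + (4 - 44)) = √(1680 - 40) = √1640 = 2*√410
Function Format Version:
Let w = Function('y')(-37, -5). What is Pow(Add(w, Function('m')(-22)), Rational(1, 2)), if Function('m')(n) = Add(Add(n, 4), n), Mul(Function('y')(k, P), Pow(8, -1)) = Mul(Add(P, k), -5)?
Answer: Mul(2, Pow(410, Rational(1, 2))) ≈ 40.497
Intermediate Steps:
Function('y')(k, P) = Add(Mul(-40, P), Mul(-40, k)) (Function('y')(k, P) = Mul(8, Mul(Add(P, k), -5)) = Mul(8, Add(Mul(-5, P), Mul(-5, k))) = Add(Mul(-40, P), Mul(-40, k)))
Function('m')(n) = Add(4, Mul(2, n)) (Function('m')(n) = Add(Add(4, n), n) = Add(4, Mul(2, n)))
w = 1680 (w = Add(Mul(-40, -5), Mul(-40, -37)) = Add(200, 1480) = 1680)
Pow(Add(w, Function('m')(-22)), Rational(1, 2)) = Pow(Add(1680, Add(4, Mul(2, -22))), Rational(1, 2)) = Pow(Add(1680, Add(4, -44)), Rational(1, 2)) = Pow(Add(1680, -40), Rational(1, 2)) = Pow(1640, Rational(1, 2)) = Mul(2, Pow(410, Rational(1, 2)))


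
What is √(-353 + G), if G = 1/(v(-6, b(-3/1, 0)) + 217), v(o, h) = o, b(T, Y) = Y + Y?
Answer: I*√15715702/211 ≈ 18.788*I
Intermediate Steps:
b(T, Y) = 2*Y
G = 1/211 (G = 1/(-6 + 217) = 1/211 ≈ 0.0047393)
√(-353 + G) = √(-353 + 1/211) = √(-74482/211) = I*√15715702/211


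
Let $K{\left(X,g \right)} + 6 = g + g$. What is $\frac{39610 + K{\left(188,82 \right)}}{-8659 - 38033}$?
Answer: $- \frac{3314}{3891} \approx -0.85171$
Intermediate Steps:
$K{\left(X,g \right)} = -6 + 2 g$ ($K{\left(X,g \right)} = -6 + \left(g + g\right) = -6 + 2 g$)
$\frac{39610 + K{\left(188,82 \right)}}{-8659 - 38033} = \frac{39610 + \left(-6 + 2 \cdot 82\right)}{-8659 - 38033} = \frac{39610 + \left(-6 + 164\right)}{-46692} = \left(39610 + 158\right) \left(- \frac{1}{46692}\right) = 39768 \left(- \frac{1}{46692}\right) = - \frac{3314}{3891}$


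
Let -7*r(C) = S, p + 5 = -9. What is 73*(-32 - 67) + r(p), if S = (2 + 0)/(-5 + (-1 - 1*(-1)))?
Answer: -252943/35 ≈ -7226.9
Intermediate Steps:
p = -14 (p = -5 - 9 = -14)
S = -⅖ (S = 2/(-5 + (-1 + 1)) = 2/(-5 + 0) = 2/(-5) = 2*(-⅕) = -⅖ ≈ -0.40000)
r(C) = 2/35 (r(C) = -⅐*(-⅖) = 2/35)
73*(-32 - 67) + r(p) = 73*(-32 - 67) + 2/35 = 73*(-99) + 2/35 = -7227 + 2/35 = -252943/35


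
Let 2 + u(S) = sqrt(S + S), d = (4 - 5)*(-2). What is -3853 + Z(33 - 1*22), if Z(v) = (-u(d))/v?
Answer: -3853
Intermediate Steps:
d = 2 (d = -1*(-2) = 2)
u(S) = -2 + sqrt(2)*sqrt(S) (u(S) = -2 + sqrt(S + S) = -2 + sqrt(2*S) = -2 + sqrt(2)*sqrt(S))
Z(v) = 0 (Z(v) = (-(-2 + sqrt(2)*sqrt(2)))/v = (-(-2 + 2))/v = (-1*0)/v = 0/v = 0)
-3853 + Z(33 - 1*22) = -3853 + 0 = -3853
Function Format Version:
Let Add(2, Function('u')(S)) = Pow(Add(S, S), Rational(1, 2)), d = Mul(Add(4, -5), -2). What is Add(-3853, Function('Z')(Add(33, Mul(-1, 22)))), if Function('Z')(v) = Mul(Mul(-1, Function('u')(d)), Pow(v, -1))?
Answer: -3853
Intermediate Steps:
d = 2 (d = Mul(-1, -2) = 2)
Function('u')(S) = Add(-2, Mul(Pow(2, Rational(1, 2)), Pow(S, Rational(1, 2)))) (Function('u')(S) = Add(-2, Pow(Add(S, S), Rational(1, 2))) = Add(-2, Pow(Mul(2, S), Rational(1, 2))) = Add(-2, Mul(Pow(2, Rational(1, 2)), Pow(S, Rational(1, 2)))))
Function('Z')(v) = 0 (Function('Z')(v) = Mul(Mul(-1, Add(-2, Mul(Pow(2, Rational(1, 2)), Pow(2, Rational(1, 2))))), Pow(v, -1)) = Mul(Mul(-1, Add(-2, 2)), Pow(v, -1)) = Mul(Mul(-1, 0), Pow(v, -1)) = Mul(0, Pow(v, -1)) = 0)
Add(-3853, Function('Z')(Add(33, Mul(-1, 22)))) = Add(-3853, 0) = -3853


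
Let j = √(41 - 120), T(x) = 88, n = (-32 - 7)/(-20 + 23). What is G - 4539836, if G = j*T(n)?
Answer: -4539836 + 88*I*√79 ≈ -4.5398e+6 + 782.16*I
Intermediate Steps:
n = -13 (n = -39/3 = -39*⅓ = -13)
j = I*√79 (j = √(-79) = I*√79 ≈ 8.8882*I)
G = 88*I*√79 (G = (I*√79)*88 = 88*I*√79 ≈ 782.16*I)
G - 4539836 = 88*I*√79 - 4539836 = -4539836 + 88*I*√79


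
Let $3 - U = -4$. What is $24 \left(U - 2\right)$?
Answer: $120$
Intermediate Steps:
$U = 7$ ($U = 3 - -4 = 3 + 4 = 7$)
$24 \left(U - 2\right) = 24 \left(7 - 2\right) = 24 \cdot 5 = 120$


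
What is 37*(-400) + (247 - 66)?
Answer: -14619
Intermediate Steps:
37*(-400) + (247 - 66) = -14800 + 181 = -14619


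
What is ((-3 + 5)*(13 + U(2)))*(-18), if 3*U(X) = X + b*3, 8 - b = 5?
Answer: -600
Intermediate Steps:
b = 3 (b = 8 - 1*5 = 8 - 5 = 3)
U(X) = 3 + X/3 (U(X) = (X + 3*3)/3 = (X + 9)/3 = (9 + X)/3 = 3 + X/3)
((-3 + 5)*(13 + U(2)))*(-18) = ((-3 + 5)*(13 + (3 + (⅓)*2)))*(-18) = (2*(13 + (3 + ⅔)))*(-18) = (2*(13 + 11/3))*(-18) = (2*(50/3))*(-18) = (100/3)*(-18) = -600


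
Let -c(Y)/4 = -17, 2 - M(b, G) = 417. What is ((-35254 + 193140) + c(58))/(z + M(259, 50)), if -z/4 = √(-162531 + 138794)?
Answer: -65550910/552017 + 631816*I*√23737/552017 ≈ -118.75 + 176.34*I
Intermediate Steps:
M(b, G) = -415 (M(b, G) = 2 - 1*417 = 2 - 417 = -415)
c(Y) = 68 (c(Y) = -4*(-17) = 68)
z = -4*I*√23737 (z = -4*√(-162531 + 138794) = -4*I*√23737 ≈ -616.27*I)
((-35254 + 193140) + c(58))/(z + M(259, 50)) = ((-35254 + 193140) + 68)/(-4*I*√23737 - 415) = (157886 + 68)/(-415 - 4*I*√23737) = 157954/(-415 - 4*I*√23737)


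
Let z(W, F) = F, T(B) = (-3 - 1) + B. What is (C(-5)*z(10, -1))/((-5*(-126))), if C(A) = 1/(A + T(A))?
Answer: 1/8820 ≈ 0.00011338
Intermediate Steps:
T(B) = -4 + B
C(A) = 1/(-4 + 2*A) (C(A) = 1/(A + (-4 + A)) = 1/(-4 + 2*A))
(C(-5)*z(10, -1))/((-5*(-126))) = ((1/(2*(-2 - 5)))*(-1))/((-5*(-126))) = (((½)/(-7))*(-1))/630 = (((½)*(-⅐))*(-1))*(1/630) = -1/14*(-1)*(1/630) = (1/14)*(1/630) = 1/8820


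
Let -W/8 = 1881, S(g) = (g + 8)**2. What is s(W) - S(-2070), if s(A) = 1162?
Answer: -4250682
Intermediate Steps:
S(g) = (8 + g)**2
W = -15048 (W = -8*1881 = -15048)
s(W) - S(-2070) = 1162 - (8 - 2070)**2 = 1162 - 1*(-2062)**2 = 1162 - 1*4251844 = 1162 - 4251844 = -4250682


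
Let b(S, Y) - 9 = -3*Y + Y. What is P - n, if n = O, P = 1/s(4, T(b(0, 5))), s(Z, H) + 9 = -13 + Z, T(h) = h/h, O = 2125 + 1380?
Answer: -63091/18 ≈ -3505.1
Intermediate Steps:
O = 3505
b(S, Y) = 9 - 2*Y (b(S, Y) = 9 + (-3*Y + Y) = 9 - 2*Y)
T(h) = 1
s(Z, H) = -22 + Z (s(Z, H) = -9 + (-13 + Z) = -22 + Z)
P = -1/18 (P = 1/(-22 + 4) = 1/(-18) = -1/18 ≈ -0.055556)
n = 3505
P - n = -1/18 - 1*3505 = -1/18 - 3505 = -63091/18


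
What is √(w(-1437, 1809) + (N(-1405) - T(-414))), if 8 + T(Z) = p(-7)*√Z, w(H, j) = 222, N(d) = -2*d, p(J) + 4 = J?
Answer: √(3040 + 33*I*√46) ≈ 55.173 + 2.0283*I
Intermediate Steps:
p(J) = -4 + J
T(Z) = -8 - 11*√Z (T(Z) = -8 + (-4 - 7)*√Z = -8 - 11*√Z)
√(w(-1437, 1809) + (N(-1405) - T(-414))) = √(222 + (-2*(-1405) - (-8 - 33*I*√46))) = √(222 + (2810 - (-8 - 33*I*√46))) = √(222 + (2810 + (8 + 33*I*√46))) = √(222 + (2818 + 33*I*√46)) = √(3040 + 33*I*√46)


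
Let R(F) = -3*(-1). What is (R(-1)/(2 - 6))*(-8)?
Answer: 6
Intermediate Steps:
R(F) = 3
(R(-1)/(2 - 6))*(-8) = (3/(2 - 6))*(-8) = (3/(-4))*(-8) = -¼*3*(-8) = -¾*(-8) = 6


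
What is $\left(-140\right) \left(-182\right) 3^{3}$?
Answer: $687960$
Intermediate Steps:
$\left(-140\right) \left(-182\right) 3^{3} = 25480 \cdot 27 = 687960$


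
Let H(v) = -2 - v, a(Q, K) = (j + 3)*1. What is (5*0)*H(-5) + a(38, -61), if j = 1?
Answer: 4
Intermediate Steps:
a(Q, K) = 4 (a(Q, K) = (1 + 3)*1 = 4*1 = 4)
(5*0)*H(-5) + a(38, -61) = (5*0)*(-2 - 1*(-5)) + 4 = 0*(-2 + 5) + 4 = 0*3 + 4 = 0 + 4 = 4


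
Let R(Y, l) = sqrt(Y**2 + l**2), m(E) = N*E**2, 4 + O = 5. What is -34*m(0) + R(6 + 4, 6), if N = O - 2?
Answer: 2*sqrt(34) ≈ 11.662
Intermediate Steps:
O = 1 (O = -4 + 5 = 1)
N = -1 (N = 1 - 2 = -1)
m(E) = -E**2
-34*m(0) + R(6 + 4, 6) = -(-34)*0**2 + sqrt((6 + 4)**2 + 6**2) = -(-34)*0 + sqrt(10**2 + 36) = -34*0 + sqrt(100 + 36) = 0 + sqrt(136) = 0 + 2*sqrt(34) = 2*sqrt(34)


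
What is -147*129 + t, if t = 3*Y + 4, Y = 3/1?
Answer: -18950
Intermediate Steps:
Y = 3 (Y = 3*1 = 3)
t = 13 (t = 3*3 + 4 = 9 + 4 = 13)
-147*129 + t = -147*129 + 13 = -18963 + 13 = -18950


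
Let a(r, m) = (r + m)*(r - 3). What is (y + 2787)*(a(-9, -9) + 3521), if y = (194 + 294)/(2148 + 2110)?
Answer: 22174487279/2129 ≈ 1.0415e+7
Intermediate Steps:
y = 244/2129 (y = 488/4258 = 488*(1/4258) = 244/2129 ≈ 0.11461)
a(r, m) = (-3 + r)*(m + r) (a(r, m) = (m + r)*(-3 + r) = (-3 + r)*(m + r))
(y + 2787)*(a(-9, -9) + 3521) = (244/2129 + 2787)*(((-9)² - 3*(-9) - 3*(-9) - 9*(-9)) + 3521) = 5933767*((81 + 27 + 27 + 81) + 3521)/2129 = 5933767*(216 + 3521)/2129 = (5933767/2129)*3737 = 22174487279/2129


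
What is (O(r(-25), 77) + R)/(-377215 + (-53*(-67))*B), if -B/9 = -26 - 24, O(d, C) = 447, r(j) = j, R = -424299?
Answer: -423852/1220735 ≈ -0.34721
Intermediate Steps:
B = 450 (B = -9*(-26 - 24) = -9*(-50) = 450)
(O(r(-25), 77) + R)/(-377215 + (-53*(-67))*B) = (447 - 424299)/(-377215 - 53*(-67)*450) = -423852/(-377215 + 3551*450) = -423852/(-377215 + 1597950) = -423852/1220735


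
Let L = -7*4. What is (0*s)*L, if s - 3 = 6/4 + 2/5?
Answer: 0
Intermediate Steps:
s = 49/10 (s = 3 + (6/4 + 2/5) = 3 + (6*(¼) + 2*(⅕)) = 3 + (3/2 + ⅖) = 3 + 19/10 = 49/10 ≈ 4.9000)
L = -28
(0*s)*L = (0*(49/10))*(-28) = 0*(-28) = 0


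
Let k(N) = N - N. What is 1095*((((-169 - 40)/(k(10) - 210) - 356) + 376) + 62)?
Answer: 1272317/14 ≈ 90880.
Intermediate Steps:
k(N) = 0
1095*((((-169 - 40)/(k(10) - 210) - 356) + 376) + 62) = 1095*((((-169 - 40)/(0 - 210) - 356) + 376) + 62) = 1095*(((-209/(-210) - 356) + 376) + 62) = 1095*(((-209*(-1/210) - 356) + 376) + 62) = 1095*(((209/210 - 356) + 376) + 62) = 1095*((-74551/210 + 376) + 62) = 1095*(4409/210 + 62) = 1095*(17429/210) = 1272317/14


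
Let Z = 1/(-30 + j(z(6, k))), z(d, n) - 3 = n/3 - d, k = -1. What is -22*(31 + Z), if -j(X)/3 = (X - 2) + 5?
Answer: -19756/29 ≈ -681.24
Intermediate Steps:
z(d, n) = 3 - d + n/3 (z(d, n) = 3 + (n/3 - d) = 3 + (-d + n/3) = 3 - d + n/3)
j(X) = -9 - 3*X (j(X) = -3*((X - 2) + 5) = -3*((-2 + X) + 5) = -3*(3 + X) = -9 - 3*X)
Z = -1/29 (Z = 1/(-30 + (-9 - 3*(3 - 1*6 + (⅓)*(-1)))) = 1/(-30 + (-9 - 3*(3 - 6 - ⅓))) = 1/(-30 + (-9 - 3*(-10/3))) = 1/(-30 + (-9 + 10)) = 1/(-30 + 1) = 1/(-29) = -1/29 ≈ -0.034483)
-22*(31 + Z) = -22*(31 - 1/29) = -22*898/29 = -19756/29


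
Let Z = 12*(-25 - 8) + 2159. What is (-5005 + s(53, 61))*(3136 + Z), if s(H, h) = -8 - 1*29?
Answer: -24700758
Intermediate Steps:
Z = 1763 (Z = 12*(-33) + 2159 = -396 + 2159 = 1763)
s(H, h) = -37 (s(H, h) = -8 - 29 = -37)
(-5005 + s(53, 61))*(3136 + Z) = (-5005 - 37)*(3136 + 1763) = -5042*4899 = -24700758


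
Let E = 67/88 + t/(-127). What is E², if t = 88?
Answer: 585225/124902976 ≈ 0.0046854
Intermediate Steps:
E = 765/11176 (E = 67/88 + 88/(-127) = 67*(1/88) + 88*(-1/127) = 67/88 - 88/127 = 765/11176 ≈ 0.068450)
E² = (765/11176)² = 585225/124902976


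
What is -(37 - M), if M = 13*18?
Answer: 197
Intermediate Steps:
M = 234
-(37 - M) = -(37 - 1*234) = -(37 - 234) = -1*(-197) = 197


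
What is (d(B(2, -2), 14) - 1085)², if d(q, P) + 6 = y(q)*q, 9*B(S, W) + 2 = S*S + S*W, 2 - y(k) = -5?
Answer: 96687889/81 ≈ 1.1937e+6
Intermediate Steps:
y(k) = 7 (y(k) = 2 - 1*(-5) = 2 + 5 = 7)
B(S, W) = -2/9 + S²/9 + S*W/9 (B(S, W) = -2/9 + (S*S + S*W)/9 = -2/9 + (S² + S*W)/9 = -2/9 + (S²/9 + S*W/9) = -2/9 + S²/9 + S*W/9)
d(q, P) = -6 + 7*q
(d(B(2, -2), 14) - 1085)² = ((-6 + 7*(-2/9 + (⅑)*2² + (⅑)*2*(-2))) - 1085)² = ((-6 + 7*(-2/9 + (⅑)*4 - 4/9)) - 1085)² = ((-6 + 7*(-2/9 + 4/9 - 4/9)) - 1085)² = ((-6 + 7*(-2/9)) - 1085)² = ((-6 - 14/9) - 1085)² = (-68/9 - 1085)² = (-9833/9)² = 96687889/81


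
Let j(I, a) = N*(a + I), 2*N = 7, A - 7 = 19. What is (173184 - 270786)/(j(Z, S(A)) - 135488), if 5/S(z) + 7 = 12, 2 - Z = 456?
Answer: 195204/274147 ≈ 0.71204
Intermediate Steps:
A = 26 (A = 7 + 19 = 26)
Z = -454 (Z = 2 - 1*456 = 2 - 456 = -454)
S(z) = 1 (S(z) = 5/(-7 + 12) = 5/5 = 5*(⅕) = 1)
N = 7/2 (N = (½)*7 = 7/2 ≈ 3.5000)
j(I, a) = 7*I/2 + 7*a/2 (j(I, a) = 7*(a + I)/2 = 7*(I + a)/2 = 7*I/2 + 7*a/2)
(173184 - 270786)/(j(Z, S(A)) - 135488) = (173184 - 270786)/(((7/2)*(-454) + (7/2)*1) - 135488) = -97602/((-1589 + 7/2) - 135488) = -97602/(-3171/2 - 135488) = -97602/(-274147/2) = -97602*(-2/274147) = 195204/274147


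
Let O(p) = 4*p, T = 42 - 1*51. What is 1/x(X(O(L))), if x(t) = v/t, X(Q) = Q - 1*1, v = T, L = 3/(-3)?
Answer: 5/9 ≈ 0.55556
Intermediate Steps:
L = -1 (L = 3*(-1/3) = -1)
T = -9 (T = 42 - 51 = -9)
v = -9
X(Q) = -1 + Q (X(Q) = Q - 1 = -1 + Q)
x(t) = -9/t
1/x(X(O(L))) = 1/(-9/(-1 + 4*(-1))) = 1/(-9/(-1 - 4)) = 1/(-9/(-5)) = 1/(-9*(-1/5)) = 1/(9/5) = 5/9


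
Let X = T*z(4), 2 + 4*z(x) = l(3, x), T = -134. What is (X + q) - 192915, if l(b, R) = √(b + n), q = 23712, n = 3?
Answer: -169136 - 67*√6/2 ≈ -1.6922e+5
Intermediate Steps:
l(b, R) = √(3 + b) (l(b, R) = √(b + 3) = √(3 + b))
z(x) = -½ + √6/4 (z(x) = -½ + √(3 + 3)/4 = -½ + √6/4)
X = 67 - 67*√6/2 (X = -134*(-½ + √6/4) = 67 - 67*√6/2 ≈ -15.058)
(X + q) - 192915 = ((67 - 67*√6/2) + 23712) - 192915 = (23779 - 67*√6/2) - 192915 = -169136 - 67*√6/2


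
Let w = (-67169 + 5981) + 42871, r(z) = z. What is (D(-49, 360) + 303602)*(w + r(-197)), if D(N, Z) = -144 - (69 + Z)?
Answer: -5610278906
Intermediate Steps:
D(N, Z) = -213 - Z (D(N, Z) = -144 + (-69 - Z) = -213 - Z)
w = -18317 (w = -61188 + 42871 = -18317)
(D(-49, 360) + 303602)*(w + r(-197)) = ((-213 - 1*360) + 303602)*(-18317 - 197) = ((-213 - 360) + 303602)*(-18514) = (-573 + 303602)*(-18514) = 303029*(-18514) = -5610278906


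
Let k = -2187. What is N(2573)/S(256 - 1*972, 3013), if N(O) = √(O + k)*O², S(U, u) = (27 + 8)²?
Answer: 6620329*√386/1225 ≈ 1.0618e+5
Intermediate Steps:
S(U, u) = 1225 (S(U, u) = 35² = 1225)
N(O) = O²*√(-2187 + O) (N(O) = √(O - 2187)*O² = √(-2187 + O)*O² = O²*√(-2187 + O))
N(2573)/S(256 - 1*972, 3013) = (2573²*√(-2187 + 2573))/1225 = (6620329*√386)*(1/1225) = 6620329*√386/1225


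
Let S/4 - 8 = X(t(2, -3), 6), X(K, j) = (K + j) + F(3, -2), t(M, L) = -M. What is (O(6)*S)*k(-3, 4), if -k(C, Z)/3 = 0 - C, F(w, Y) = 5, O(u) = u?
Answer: -3672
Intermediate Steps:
k(C, Z) = 3*C (k(C, Z) = -3*(0 - C) = -(-3)*C = 3*C)
X(K, j) = 5 + K + j (X(K, j) = (K + j) + 5 = 5 + K + j)
S = 68 (S = 32 + 4*(5 - 1*2 + 6) = 32 + 4*(5 - 2 + 6) = 32 + 4*9 = 32 + 36 = 68)
(O(6)*S)*k(-3, 4) = (6*68)*(3*(-3)) = 408*(-9) = -3672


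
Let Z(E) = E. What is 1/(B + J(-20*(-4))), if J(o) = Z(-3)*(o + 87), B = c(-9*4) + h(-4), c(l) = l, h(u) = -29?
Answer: -1/566 ≈ -0.0017668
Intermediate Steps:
B = -65 (B = -9*4 - 29 = -36 - 29 = -65)
J(o) = -261 - 3*o (J(o) = -3*(o + 87) = -3*(87 + o) = -261 - 3*o)
1/(B + J(-20*(-4))) = 1/(-65 + (-261 - (-60)*(-4))) = 1/(-65 + (-261 - 3*80)) = 1/(-65 + (-261 - 240)) = 1/(-65 - 501) = 1/(-566) = -1/566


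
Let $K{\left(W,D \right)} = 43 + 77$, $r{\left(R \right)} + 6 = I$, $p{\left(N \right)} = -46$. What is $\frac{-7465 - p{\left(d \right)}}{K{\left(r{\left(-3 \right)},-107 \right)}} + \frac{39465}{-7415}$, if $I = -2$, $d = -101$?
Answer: $- \frac{3983179}{59320} \approx -67.147$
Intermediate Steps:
$r{\left(R \right)} = -8$ ($r{\left(R \right)} = -6 - 2 = -8$)
$K{\left(W,D \right)} = 120$
$\frac{-7465 - p{\left(d \right)}}{K{\left(r{\left(-3 \right)},-107 \right)}} + \frac{39465}{-7415} = \frac{-7465 - -46}{120} + \frac{39465}{-7415} = \left(-7465 + 46\right) \frac{1}{120} + 39465 \left(- \frac{1}{7415}\right) = \left(-7419\right) \frac{1}{120} - \frac{7893}{1483} = - \frac{2473}{40} - \frac{7893}{1483} = - \frac{3983179}{59320}$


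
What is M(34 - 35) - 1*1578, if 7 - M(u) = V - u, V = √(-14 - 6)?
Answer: -1572 - 2*I*√5 ≈ -1572.0 - 4.4721*I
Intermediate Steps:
V = 2*I*√5 (V = √(-20) = 2*I*√5 ≈ 4.4721*I)
M(u) = 7 + u - 2*I*√5 (M(u) = 7 - (2*I*√5 - u) = 7 - (-u + 2*I*√5) = 7 + (u - 2*I*√5) = 7 + u - 2*I*√5)
M(34 - 35) - 1*1578 = (7 + (34 - 35) - 2*I*√5) - 1*1578 = (7 - 1 - 2*I*√5) - 1578 = (6 - 2*I*√5) - 1578 = -1572 - 2*I*√5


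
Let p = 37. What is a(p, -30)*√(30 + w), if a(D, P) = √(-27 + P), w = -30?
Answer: 0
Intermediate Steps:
a(p, -30)*√(30 + w) = √(-27 - 30)*√(30 - 30) = √(-57)*√0 = (I*√57)*0 = 0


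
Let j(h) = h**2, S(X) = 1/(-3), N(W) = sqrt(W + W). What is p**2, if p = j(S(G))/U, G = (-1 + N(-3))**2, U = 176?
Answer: 1/2509056 ≈ 3.9856e-7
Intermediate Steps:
N(W) = sqrt(2)*sqrt(W) (N(W) = sqrt(2*W) = sqrt(2)*sqrt(W))
G = (-1 + I*sqrt(6))**2 (G = (-1 + sqrt(2)*sqrt(-3))**2 = (-1 + sqrt(2)*(I*sqrt(3)))**2 = (-1 + I*sqrt(6))**2 ≈ -5.0 - 4.899*I)
S(X) = -1/3
p = 1/1584 (p = (-1/3)**2/176 = (1/9)*(1/176) = 1/1584 ≈ 0.00063131)
p**2 = (1/1584)**2 = 1/2509056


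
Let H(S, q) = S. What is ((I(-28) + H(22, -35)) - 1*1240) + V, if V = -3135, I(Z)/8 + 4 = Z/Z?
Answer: -4377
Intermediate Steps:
I(Z) = -24 (I(Z) = -32 + 8*(Z/Z) = -32 + 8*1 = -32 + 8 = -24)
((I(-28) + H(22, -35)) - 1*1240) + V = ((-24 + 22) - 1*1240) - 3135 = (-2 - 1240) - 3135 = -1242 - 3135 = -4377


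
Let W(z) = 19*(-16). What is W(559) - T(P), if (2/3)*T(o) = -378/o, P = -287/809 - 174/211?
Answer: -157988525/201323 ≈ -784.75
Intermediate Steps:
W(z) = -304
P = -201323/170699 (P = -287*1/809 - 174*1/211 = -287/809 - 174/211 = -201323/170699 ≈ -1.1794)
T(o) = -567/o (T(o) = 3*(-378/o)/2 = -567/o)
W(559) - T(P) = -304 - (-567)/(-201323/170699) = -304 - (-567)*(-170699)/201323 = -304 - 1*96786333/201323 = -304 - 96786333/201323 = -157988525/201323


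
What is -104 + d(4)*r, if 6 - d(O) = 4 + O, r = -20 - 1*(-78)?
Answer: -220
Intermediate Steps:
r = 58 (r = -20 + 78 = 58)
d(O) = 2 - O (d(O) = 6 - (4 + O) = 6 + (-4 - O) = 2 - O)
-104 + d(4)*r = -104 + (2 - 1*4)*58 = -104 + (2 - 4)*58 = -104 - 2*58 = -104 - 116 = -220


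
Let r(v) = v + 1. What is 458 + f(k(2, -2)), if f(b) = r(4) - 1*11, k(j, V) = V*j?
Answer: 452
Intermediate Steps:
r(v) = 1 + v
f(b) = -6 (f(b) = (1 + 4) - 1*11 = 5 - 11 = -6)
458 + f(k(2, -2)) = 458 - 6 = 452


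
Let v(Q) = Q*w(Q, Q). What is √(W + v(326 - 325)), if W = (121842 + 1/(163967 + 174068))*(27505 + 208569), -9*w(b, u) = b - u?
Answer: √3286763961946287731890/338035 ≈ 1.6960e+5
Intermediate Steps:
w(b, u) = -b/9 + u/9 (w(b, u) = -(b - u)/9 = -b/9 + u/9)
W = 9723146898830854/338035 (W = (121842 + 1/338035)*236074 = (41186860471/338035)*236074 = 9723146898830854/338035 ≈ 2.8764e+10)
v(Q) = 0 (v(Q) = Q*(-Q/9 + Q/9) = Q*0 = 0)
√(W + v(326 - 325)) = √(9723146898830854/338035 + 0) = √(9723146898830854/338035) = √3286763961946287731890/338035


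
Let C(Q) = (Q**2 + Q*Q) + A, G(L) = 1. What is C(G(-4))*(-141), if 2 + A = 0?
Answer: 0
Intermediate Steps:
A = -2 (A = -2 + 0 = -2)
C(Q) = -2 + 2*Q**2 (C(Q) = (Q**2 + Q*Q) - 2 = (Q**2 + Q**2) - 2 = 2*Q**2 - 2 = -2 + 2*Q**2)
C(G(-4))*(-141) = (-2 + 2*1**2)*(-141) = (-2 + 2*1)*(-141) = (-2 + 2)*(-141) = 0*(-141) = 0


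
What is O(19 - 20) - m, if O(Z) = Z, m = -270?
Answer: 269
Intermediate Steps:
O(19 - 20) - m = (19 - 20) - 1*(-270) = -1 + 270 = 269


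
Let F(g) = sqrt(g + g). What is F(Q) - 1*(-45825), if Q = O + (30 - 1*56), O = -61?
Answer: 45825 + I*sqrt(174) ≈ 45825.0 + 13.191*I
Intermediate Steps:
Q = -87 (Q = -61 + (30 - 1*56) = -61 + (30 - 56) = -61 - 26 = -87)
F(g) = sqrt(2)*sqrt(g) (F(g) = sqrt(2*g) = sqrt(2)*sqrt(g))
F(Q) - 1*(-45825) = sqrt(2)*sqrt(-87) - 1*(-45825) = sqrt(2)*(I*sqrt(87)) + 45825 = I*sqrt(174) + 45825 = 45825 + I*sqrt(174)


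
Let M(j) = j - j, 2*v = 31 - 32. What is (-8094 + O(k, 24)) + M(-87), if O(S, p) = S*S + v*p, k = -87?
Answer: -537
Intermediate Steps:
v = -½ (v = (31 - 32)/2 = (½)*(-1) = -½ ≈ -0.50000)
O(S, p) = S² - p/2 (O(S, p) = S*S - p/2 = S² - p/2)
M(j) = 0
(-8094 + O(k, 24)) + M(-87) = (-8094 + ((-87)² - ½*24)) + 0 = (-8094 + (7569 - 12)) + 0 = (-8094 + 7557) + 0 = -537 + 0 = -537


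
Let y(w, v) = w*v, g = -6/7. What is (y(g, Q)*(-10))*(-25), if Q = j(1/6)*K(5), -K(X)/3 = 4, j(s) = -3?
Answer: -54000/7 ≈ -7714.3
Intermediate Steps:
K(X) = -12 (K(X) = -3*4 = -12)
Q = 36 (Q = -3*(-12) = 36)
g = -6/7 (g = -6*1/7 = -6/7 ≈ -0.85714)
y(w, v) = v*w
(y(g, Q)*(-10))*(-25) = ((36*(-6/7))*(-10))*(-25) = -216/7*(-10)*(-25) = (2160/7)*(-25) = -54000/7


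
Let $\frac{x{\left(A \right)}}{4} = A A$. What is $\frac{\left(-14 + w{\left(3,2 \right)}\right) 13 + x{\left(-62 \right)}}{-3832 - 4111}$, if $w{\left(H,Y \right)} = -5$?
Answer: $- \frac{15129}{7943} \approx -1.9047$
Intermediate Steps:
$x{\left(A \right)} = 4 A^{2}$ ($x{\left(A \right)} = 4 A A = 4 A^{2}$)
$\frac{\left(-14 + w{\left(3,2 \right)}\right) 13 + x{\left(-62 \right)}}{-3832 - 4111} = \frac{\left(-14 - 5\right) 13 + 4 \left(-62\right)^{2}}{-3832 - 4111} = \frac{\left(-19\right) 13 + 4 \cdot 3844}{-7943} = \left(-247 + 15376\right) \left(- \frac{1}{7943}\right) = 15129 \left(- \frac{1}{7943}\right) = - \frac{15129}{7943}$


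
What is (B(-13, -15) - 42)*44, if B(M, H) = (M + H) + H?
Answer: -3740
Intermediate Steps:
B(M, H) = M + 2*H (B(M, H) = (H + M) + H = M + 2*H)
(B(-13, -15) - 42)*44 = ((-13 + 2*(-15)) - 42)*44 = ((-13 - 30) - 42)*44 = (-43 - 42)*44 = -85*44 = -3740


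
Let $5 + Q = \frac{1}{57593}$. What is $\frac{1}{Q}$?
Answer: $- \frac{57593}{287964} \approx -0.2$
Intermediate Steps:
$Q = - \frac{287964}{57593}$ ($Q = -5 + \frac{1}{57593} = - \frac{287964}{57593} \approx -5.0$)
$\frac{1}{Q} = \frac{1}{- \frac{287964}{57593}} = - \frac{57593}{287964}$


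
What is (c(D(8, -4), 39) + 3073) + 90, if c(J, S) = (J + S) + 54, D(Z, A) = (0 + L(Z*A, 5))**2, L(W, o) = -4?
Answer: 3272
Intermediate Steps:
D(Z, A) = 16 (D(Z, A) = (0 - 4)**2 = (-4)**2 = 16)
c(J, S) = 54 + J + S
(c(D(8, -4), 39) + 3073) + 90 = ((54 + 16 + 39) + 3073) + 90 = (109 + 3073) + 90 = 3182 + 90 = 3272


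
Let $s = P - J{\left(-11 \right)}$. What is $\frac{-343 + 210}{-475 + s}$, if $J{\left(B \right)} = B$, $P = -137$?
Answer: $\frac{133}{601} \approx 0.2213$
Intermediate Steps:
$s = -126$ ($s = -137 - -11 = -137 + 11 = -126$)
$\frac{-343 + 210}{-475 + s} = \frac{-343 + 210}{-475 - 126} = - \frac{133}{-601} = \left(-133\right) \left(- \frac{1}{601}\right) = \frac{133}{601}$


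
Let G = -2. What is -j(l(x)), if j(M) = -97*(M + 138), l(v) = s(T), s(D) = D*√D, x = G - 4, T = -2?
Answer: 13386 - 194*I*√2 ≈ 13386.0 - 274.36*I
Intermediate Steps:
x = -6 (x = -2 - 4 = -6)
s(D) = D^(3/2)
l(v) = -2*I*√2 (l(v) = (-2)^(3/2) = -2*I*√2)
j(M) = -13386 - 97*M (j(M) = -97*(138 + M) = -13386 - 97*M)
-j(l(x)) = -(-13386 - (-194)*I*√2) = -(-13386 + 194*I*√2) = 13386 - 194*I*√2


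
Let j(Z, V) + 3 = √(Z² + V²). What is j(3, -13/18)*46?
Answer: -138 + 23*√3085/9 ≈ 3.9426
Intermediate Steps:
j(Z, V) = -3 + √(V² + Z²) (j(Z, V) = -3 + √(Z² + V²) = -3 + √(V² + Z²))
j(3, -13/18)*46 = (-3 + √((-13/18)² + 3²))*46 = (-3 + √((-13*1/18)² + 9))*46 = (-3 + √((-13/18)² + 9))*46 = (-3 + √(169/324 + 9))*46 = (-3 + √(3085/324))*46 = (-3 + √3085/18)*46 = -138 + 23*√3085/9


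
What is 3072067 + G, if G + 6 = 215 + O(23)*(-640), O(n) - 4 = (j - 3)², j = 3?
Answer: 3069716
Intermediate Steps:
O(n) = 4 (O(n) = 4 + (3 - 3)² = 4 + 0² = 4 + 0 = 4)
G = -2351 (G = -6 + (215 + 4*(-640)) = -6 + (215 - 2560) = -6 - 2345 = -2351)
3072067 + G = 3072067 - 2351 = 3069716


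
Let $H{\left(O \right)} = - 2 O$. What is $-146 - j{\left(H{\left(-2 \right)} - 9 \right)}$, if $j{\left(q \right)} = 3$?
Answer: $-149$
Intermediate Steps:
$-146 - j{\left(H{\left(-2 \right)} - 9 \right)} = -146 - 3 = -149$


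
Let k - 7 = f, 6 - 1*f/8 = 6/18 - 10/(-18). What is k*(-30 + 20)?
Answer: -4310/9 ≈ -478.89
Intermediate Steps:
f = 368/9 (f = 48 - 8*(6/18 - 10/(-18)) = 48 - 8*(6*(1/18) - 10*(-1/18)) = 48 - 8*(⅓ + 5/9) = 48 - 8*8/9 = 48 - 64/9 = 368/9 ≈ 40.889)
k = 431/9 (k = 7 + 368/9 = 431/9 ≈ 47.889)
k*(-30 + 20) = 431*(-30 + 20)/9 = (431/9)*(-10) = -4310/9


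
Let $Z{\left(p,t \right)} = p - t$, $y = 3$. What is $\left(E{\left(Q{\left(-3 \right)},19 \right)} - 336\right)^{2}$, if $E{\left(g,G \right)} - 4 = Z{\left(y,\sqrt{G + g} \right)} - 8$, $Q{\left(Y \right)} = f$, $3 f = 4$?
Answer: $\frac{\left(1011 + \sqrt{183}\right)^{2}}{9} \approx 1.1663 \cdot 10^{5}$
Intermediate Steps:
$f = \frac{4}{3}$ ($f = \frac{1}{3} \cdot 4 = \frac{4}{3} \approx 1.3333$)
$Q{\left(Y \right)} = \frac{4}{3}$
$E{\left(g,G \right)} = -1 - \sqrt{G + g}$ ($E{\left(g,G \right)} = 4 - \left(5 + \sqrt{G + g}\right) = -1 - \sqrt{G + g}$)
$\left(E{\left(Q{\left(-3 \right)},19 \right)} - 336\right)^{2} = \left(\left(-1 - \sqrt{19 + \frac{4}{3}}\right) - 336\right)^{2} = \left(\left(-1 - \sqrt{\frac{61}{3}}\right) - 336\right)^{2} = \left(\left(-1 - \frac{\sqrt{183}}{3}\right) - 336\right)^{2} = \left(-337 - \frac{\sqrt{183}}{3}\right)^{2}$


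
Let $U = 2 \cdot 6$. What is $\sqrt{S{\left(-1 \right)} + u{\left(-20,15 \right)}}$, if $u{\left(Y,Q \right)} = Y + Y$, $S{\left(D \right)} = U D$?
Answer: $2 i \sqrt{13} \approx 7.2111 i$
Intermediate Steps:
$U = 12$
$S{\left(D \right)} = 12 D$
$u{\left(Y,Q \right)} = 2 Y$
$\sqrt{S{\left(-1 \right)} + u{\left(-20,15 \right)}} = \sqrt{12 \left(-1\right) + 2 \left(-20\right)} = \sqrt{-12 - 40} = \sqrt{-52} = 2 i \sqrt{13}$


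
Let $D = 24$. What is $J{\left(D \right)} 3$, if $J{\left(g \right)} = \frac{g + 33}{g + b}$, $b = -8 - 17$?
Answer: $-171$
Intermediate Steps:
$b = -25$ ($b = -8 - 17 = -25$)
$J{\left(g \right)} = \frac{33 + g}{-25 + g}$ ($J{\left(g \right)} = \frac{g + 33}{g - 25} = \frac{33 + g}{-25 + g}$)
$J{\left(D \right)} 3 = \frac{33 + 24}{-25 + 24} \cdot 3 = \frac{1}{-1} \cdot 57 \cdot 3 = \left(-1\right) 57 \cdot 3 = \left(-57\right) 3 = -171$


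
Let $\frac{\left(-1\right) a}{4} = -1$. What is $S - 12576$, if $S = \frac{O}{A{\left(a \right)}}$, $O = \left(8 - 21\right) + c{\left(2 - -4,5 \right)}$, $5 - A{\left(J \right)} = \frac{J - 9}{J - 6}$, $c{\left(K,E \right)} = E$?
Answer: $- \frac{62896}{5} \approx -12579.0$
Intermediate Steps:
$a = 4$ ($a = \left(-4\right) \left(-1\right) = 4$)
$A{\left(J \right)} = 5 - \frac{-9 + J}{-6 + J}$ ($A{\left(J \right)} = 5 - \frac{J - 9}{J - 6} = 5 - \frac{-9 + J}{-6 + J}$)
$O = -8$ ($O = \left(8 - 21\right) + 5 = -13 + 5 = -8$)
$S = - \frac{16}{5}$ ($S = - \frac{8}{\frac{1}{-6 + 4} \left(-21 + 4 \cdot 4\right)} = - \frac{8}{\frac{1}{-2} \left(-21 + 16\right)} = - \frac{8}{\left(- \frac{1}{2}\right) \left(-5\right)} = - \frac{8}{\frac{5}{2}} = \left(-8\right) \frac{2}{5} = - \frac{16}{5} \approx -3.2$)
$S - 12576 = - \frac{16}{5} - 12576 = - \frac{62896}{5}$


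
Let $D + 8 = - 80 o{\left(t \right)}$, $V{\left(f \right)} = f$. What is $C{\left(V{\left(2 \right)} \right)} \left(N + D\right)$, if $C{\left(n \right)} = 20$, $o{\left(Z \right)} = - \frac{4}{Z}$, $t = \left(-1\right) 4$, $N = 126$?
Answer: $760$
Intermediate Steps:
$t = -4$
$D = -88$ ($D = -8 - 80 \left(- \frac{4}{-4}\right) = -8 - 80 \left(\left(-4\right) \left(- \frac{1}{4}\right)\right) = -8 - 80 = -88$)
$C{\left(V{\left(2 \right)} \right)} \left(N + D\right) = 20 \left(126 - 88\right) = 20 \cdot 38 = 760$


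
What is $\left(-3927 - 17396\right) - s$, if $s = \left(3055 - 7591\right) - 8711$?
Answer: $-8076$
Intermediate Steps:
$s = -13247$ ($s = -4536 - 8711 = -13247$)
$\left(-3927 - 17396\right) - s = \left(-3927 - 17396\right) - -13247 = -21323 + 13247 = -8076$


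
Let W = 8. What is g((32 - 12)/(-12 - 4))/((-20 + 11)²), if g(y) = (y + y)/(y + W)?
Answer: -10/2187 ≈ -0.0045725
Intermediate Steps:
g(y) = 2*y/(8 + y) (g(y) = (y + y)/(y + 8) = (2*y)/(8 + y) = 2*y/(8 + y))
g((32 - 12)/(-12 - 4))/((-20 + 11)²) = (2*((32 - 12)/(-12 - 4))/(8 + (32 - 12)/(-12 - 4)))/((-20 + 11)²) = (2*(20/(-16))/(8 + 20/(-16)))/((-9)²) = (2*(20*(-1/16))/(8 + 20*(-1/16)))/81 = (2*(-5/4)/(8 - 5/4))*(1/81) = (2*(-5/4)/(27/4))*(1/81) = (2*(-5/4)*(4/27))*(1/81) = -10/27*1/81 = -10/2187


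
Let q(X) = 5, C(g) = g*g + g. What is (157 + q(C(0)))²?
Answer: 26244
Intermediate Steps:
C(g) = g + g² (C(g) = g² + g = g + g²)
(157 + q(C(0)))² = (157 + 5)² = 162² = 26244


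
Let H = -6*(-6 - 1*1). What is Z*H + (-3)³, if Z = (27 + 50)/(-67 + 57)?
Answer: -1752/5 ≈ -350.40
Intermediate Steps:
H = 42 (H = -6*(-6 - 1) = -6*(-7) = 42)
Z = -77/10 (Z = 77/(-10) = 77*(-⅒) = -77/10 ≈ -7.7000)
Z*H + (-3)³ = -77/10*42 + (-3)³ = -1617/5 - 27 = -1752/5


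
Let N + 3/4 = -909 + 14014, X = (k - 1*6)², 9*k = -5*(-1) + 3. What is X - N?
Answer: -4237313/324 ≈ -13078.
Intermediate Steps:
k = 8/9 (k = (-5*(-1) + 3)/9 = (5 + 3)/9 = (⅑)*8 = 8/9 ≈ 0.88889)
X = 2116/81 (X = (8/9 - 1*6)² = (8/9 - 6)² = (-46/9)² = 2116/81 ≈ 26.123)
N = 52417/4 (N = -¾ + (-909 + 14014) = -¾ + 13105 = 52417/4 ≈ 13104.)
X - N = 2116/81 - 1*52417/4 = 2116/81 - 52417/4 = -4237313/324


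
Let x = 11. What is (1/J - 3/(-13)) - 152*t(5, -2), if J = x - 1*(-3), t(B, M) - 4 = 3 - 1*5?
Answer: -55273/182 ≈ -303.70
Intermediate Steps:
t(B, M) = 2 (t(B, M) = 4 + (3 - 1*5) = 4 + (3 - 5) = 4 - 2 = 2)
J = 14 (J = 11 - 1*(-3) = 11 + 3 = 14)
(1/J - 3/(-13)) - 152*t(5, -2) = (1/14 - 3/(-13)) - 152*2 = (1*(1/14) - 3*(-1/13)) - 19*16 = (1/14 + 3/13) - 304 = 55/182 - 304 = -55273/182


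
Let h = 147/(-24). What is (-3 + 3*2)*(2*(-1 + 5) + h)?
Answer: 45/8 ≈ 5.6250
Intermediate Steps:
h = -49/8 (h = 147*(-1/24) = -49/8 ≈ -6.1250)
(-3 + 3*2)*(2*(-1 + 5) + h) = (-3 + 3*2)*(2*(-1 + 5) - 49/8) = (-3 + 6)*(2*4 - 49/8) = 3*(8 - 49/8) = 3*(15/8) = 45/8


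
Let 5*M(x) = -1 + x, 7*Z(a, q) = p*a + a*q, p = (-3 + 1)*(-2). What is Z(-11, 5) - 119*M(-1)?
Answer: 1171/35 ≈ 33.457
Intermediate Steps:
p = 4 (p = -2*(-2) = 4)
Z(a, q) = 4*a/7 + a*q/7 (Z(a, q) = (4*a + a*q)/7 = 4*a/7 + a*q/7)
M(x) = -⅕ + x/5 (M(x) = (-1 + x)/5 = -⅕ + x/5)
Z(-11, 5) - 119*M(-1) = (⅐)*(-11)*(4 + 5) - 119*(-⅕ + (⅕)*(-1)) = (⅐)*(-11)*9 - 119*(-⅕ - ⅕) = -99/7 - 119*(-⅖) = -99/7 + 238/5 = 1171/35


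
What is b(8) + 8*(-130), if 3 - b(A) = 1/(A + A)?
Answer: -16593/16 ≈ -1037.1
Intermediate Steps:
b(A) = 3 - 1/(2*A) (b(A) = 3 - 1/(A + A) = 3 - 1/(2*A))
b(8) + 8*(-130) = (3 - ½/8) + 8*(-130) = (3 - ½*⅛) - 1040 = (3 - 1/16) - 1040 = 47/16 - 1040 = -16593/16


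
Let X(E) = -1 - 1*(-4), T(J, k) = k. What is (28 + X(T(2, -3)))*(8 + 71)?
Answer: 2449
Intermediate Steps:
X(E) = 3 (X(E) = -1 + 4 = 3)
(28 + X(T(2, -3)))*(8 + 71) = (28 + 3)*(8 + 71) = 31*79 = 2449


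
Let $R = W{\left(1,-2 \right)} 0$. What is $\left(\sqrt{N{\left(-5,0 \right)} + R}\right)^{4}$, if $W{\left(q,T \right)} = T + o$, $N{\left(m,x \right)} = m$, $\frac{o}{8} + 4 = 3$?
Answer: $25$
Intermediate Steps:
$o = -8$ ($o = -32 + 8 \cdot 3 = -32 + 24 = -8$)
$W{\left(q,T \right)} = -8 + T$ ($W{\left(q,T \right)} = T - 8 = -8 + T$)
$R = 0$ ($R = \left(-8 - 2\right) 0 = \left(-10\right) 0 = 0$)
$\left(\sqrt{N{\left(-5,0 \right)} + R}\right)^{4} = \left(\sqrt{-5 + 0}\right)^{4} = \left(\sqrt{-5}\right)^{4} = \left(i \sqrt{5}\right)^{4} = 25$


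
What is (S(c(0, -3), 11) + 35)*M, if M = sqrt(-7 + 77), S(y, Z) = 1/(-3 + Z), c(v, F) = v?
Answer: 281*sqrt(70)/8 ≈ 293.88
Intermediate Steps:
M = sqrt(70) ≈ 8.3666
(S(c(0, -3), 11) + 35)*M = (1/(-3 + 11) + 35)*sqrt(70) = (1/8 + 35)*sqrt(70) = 281*sqrt(70)/8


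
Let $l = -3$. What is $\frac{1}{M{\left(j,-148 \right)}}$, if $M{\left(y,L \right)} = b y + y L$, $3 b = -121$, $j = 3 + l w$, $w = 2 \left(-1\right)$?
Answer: $- \frac{1}{1695} \approx -0.00058997$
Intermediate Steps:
$w = -2$
$j = 9$ ($j = 3 - -6 = 3 + 6 = 9$)
$b = - \frac{121}{3}$ ($b = \frac{1}{3} \left(-121\right) = - \frac{121}{3} \approx -40.333$)
$M{\left(y,L \right)} = - \frac{121 y}{3} + L y$ ($M{\left(y,L \right)} = - \frac{121 y}{3} + y L = - \frac{121 y}{3} + L y$)
$\frac{1}{M{\left(j,-148 \right)}} = \frac{1}{\frac{1}{3} \cdot 9 \left(-121 + 3 \left(-148\right)\right)} = \frac{1}{\frac{1}{3} \cdot 9 \left(-121 - 444\right)} = \frac{1}{\frac{1}{3} \cdot 9 \left(-565\right)} = \frac{1}{-1695} = - \frac{1}{1695}$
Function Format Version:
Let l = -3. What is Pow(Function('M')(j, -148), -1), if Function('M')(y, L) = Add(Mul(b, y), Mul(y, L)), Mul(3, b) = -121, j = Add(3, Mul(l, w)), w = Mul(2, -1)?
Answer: Rational(-1, 1695) ≈ -0.00058997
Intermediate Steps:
w = -2
j = 9 (j = Add(3, Mul(-3, -2)) = Add(3, 6) = 9)
b = Rational(-121, 3) (b = Mul(Rational(1, 3), -121) = Rational(-121, 3) ≈ -40.333)
Function('M')(y, L) = Add(Mul(Rational(-121, 3), y), Mul(L, y)) (Function('M')(y, L) = Add(Mul(Rational(-121, 3), y), Mul(y, L)) = Add(Mul(Rational(-121, 3), y), Mul(L, y)))
Pow(Function('M')(j, -148), -1) = Pow(Mul(Rational(1, 3), 9, Add(-121, Mul(3, -148))), -1) = Pow(Mul(Rational(1, 3), 9, Add(-121, -444)), -1) = Pow(Mul(Rational(1, 3), 9, -565), -1) = Pow(-1695, -1) = Rational(-1, 1695)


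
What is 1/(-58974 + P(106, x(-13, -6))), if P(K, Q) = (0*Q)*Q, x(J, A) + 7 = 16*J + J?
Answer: -1/58974 ≈ -1.6957e-5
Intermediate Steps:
x(J, A) = -7 + 17*J (x(J, A) = -7 + (16*J + J) = -7 + 17*J)
P(K, Q) = 0 (P(K, Q) = 0*Q = 0)
1/(-58974 + P(106, x(-13, -6))) = 1/(-58974 + 0) = 1/(-58974) = -1/58974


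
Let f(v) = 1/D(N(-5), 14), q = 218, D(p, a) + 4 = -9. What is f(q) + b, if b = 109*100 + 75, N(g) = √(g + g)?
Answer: 142674/13 ≈ 10975.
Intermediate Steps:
N(g) = √2*√g (N(g) = √(2*g) = √2*√g)
b = 10975 (b = 10900 + 75 = 10975)
D(p, a) = -13 (D(p, a) = -4 - 9 = -13)
f(v) = -1/13 (f(v) = 1/(-13) = -1/13)
f(q) + b = -1/13 + 10975 = 142674/13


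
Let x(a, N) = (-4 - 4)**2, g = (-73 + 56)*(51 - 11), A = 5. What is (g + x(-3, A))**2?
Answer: 379456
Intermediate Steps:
g = -680 (g = -17*40 = -680)
x(a, N) = 64 (x(a, N) = (-8)**2 = 64)
(g + x(-3, A))**2 = (-680 + 64)**2 = (-616)**2 = 379456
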